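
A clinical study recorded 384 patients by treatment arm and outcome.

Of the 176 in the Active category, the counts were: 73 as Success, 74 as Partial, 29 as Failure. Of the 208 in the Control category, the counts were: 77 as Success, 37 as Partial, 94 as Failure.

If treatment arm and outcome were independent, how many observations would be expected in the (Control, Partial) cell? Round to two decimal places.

Row total (Control) = 208; column total (Partial) = 111; grand total N = 384.
Expected count = (row total × column total) / N = 208 × 111 / 384 = 60.13.

60.13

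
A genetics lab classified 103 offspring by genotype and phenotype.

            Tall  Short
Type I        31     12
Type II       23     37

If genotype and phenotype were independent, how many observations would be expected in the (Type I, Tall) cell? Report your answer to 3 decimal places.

Row total (Type I) = 43; column total (Tall) = 54; grand total N = 103.
Expected count = (row total × column total) / N = 43 × 54 / 103 = 22.544.

22.544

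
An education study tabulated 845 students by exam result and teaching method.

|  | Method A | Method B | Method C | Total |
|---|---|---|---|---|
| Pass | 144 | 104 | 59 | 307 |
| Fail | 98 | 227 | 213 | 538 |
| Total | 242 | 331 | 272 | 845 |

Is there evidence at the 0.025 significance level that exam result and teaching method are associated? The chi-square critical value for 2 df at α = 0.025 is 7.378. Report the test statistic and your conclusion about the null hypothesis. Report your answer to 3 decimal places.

84.833; reject H₀

Grand total N = 845.
Expected counts (row total × column total / N):
  Pass, Method A: 307×242/845 = 87.921893
  Pass, Method B: 307×331/845 = 120.256805
  Pass, Method C: 307×272/845 = 98.821302
  Fail, Method A: 538×242/845 = 154.078107
  Fail, Method B: 538×331/845 = 210.743195
  Fail, Method C: 538×272/845 = 173.178698
Contributions (O − E)²/E:
  (144 − 87.921893)²/87.921893 = 35.7676
  (104 − 120.256805)²/120.256805 = 2.1977
  (59 − 98.821302)²/98.821302 = 16.0465
  (98 − 154.078107)²/154.078107 = 20.4101
  (227 − 210.743195)²/210.743195 = 1.2541
  (213 − 173.178698)²/173.178698 = 9.1566
χ² = 35.7676 + 2.1977 + 16.0465 + 20.4101 + 1.2541 + 9.1566 = 84.833
df = (2−1)(3−1) = 2. Since 84.833 > 7.378, reject the null hypothesis of independence at α = 0.025.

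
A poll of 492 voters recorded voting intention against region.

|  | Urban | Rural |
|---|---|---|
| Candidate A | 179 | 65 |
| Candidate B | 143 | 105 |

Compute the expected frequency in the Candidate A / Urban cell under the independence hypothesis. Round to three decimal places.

159.691

Row total (Candidate A) = 244; column total (Urban) = 322; grand total N = 492.
Expected count = (row total × column total) / N = 244 × 322 / 492 = 159.691.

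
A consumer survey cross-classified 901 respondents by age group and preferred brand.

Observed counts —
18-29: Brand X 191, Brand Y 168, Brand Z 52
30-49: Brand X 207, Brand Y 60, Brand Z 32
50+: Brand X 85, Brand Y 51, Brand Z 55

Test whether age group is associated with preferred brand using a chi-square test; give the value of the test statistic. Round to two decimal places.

74.60

Row totals: 411, 299, 191. Column totals: 483, 279, 139. Grand total N = 901.
Expected counts (row total × column total / N):
  18-29, Brand X: 411×483/901 = 220.3252
  18-29, Brand Y: 411×279/901 = 127.2686
  18-29, Brand Z: 411×139/901 = 63.4062
  30-49, Brand X: 299×483/901 = 160.2852
  30-49, Brand Y: 299×279/901 = 92.5871
  30-49, Brand Z: 299×139/901 = 46.1276
  50+, Brand X: 191×483/901 = 102.3896
  50+, Brand Y: 191×279/901 = 59.1443
  50+, Brand Z: 191×139/901 = 29.4661
Contributions (O − E)²/E:
  (191 − 220.3252)²/220.3252 = 3.9032
  (168 − 127.2686)²/127.2686 = 13.0358
  (52 − 63.4062)²/63.4062 = 2.0519
  (207 − 160.2852)²/160.2852 = 13.6149
  (60 − 92.5871)²/92.5871 = 11.4694
  (32 − 46.1276)²/46.1276 = 4.3269
  (85 − 102.3896)²/102.3896 = 2.9534
  (51 − 59.1443)²/59.1443 = 1.1215
  (55 − 29.4661)²/29.4661 = 22.1264
χ² = 3.9032 + 13.0358 + 2.0519 + 13.6149 + 11.4694 + 4.3269 + 2.9534 + 1.1215 + 22.1264 = 74.60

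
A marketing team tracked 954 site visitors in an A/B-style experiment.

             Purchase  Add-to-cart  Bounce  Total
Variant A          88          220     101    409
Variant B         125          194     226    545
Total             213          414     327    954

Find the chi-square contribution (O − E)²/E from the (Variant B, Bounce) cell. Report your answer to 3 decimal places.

8.222

Row total (Variant B) = 545; column total (Bounce) = 327; N = 954.
Expected count E = 545 × 327 / 954 = 186.80818.
Contribution = (O − E)²/E = (226 − 186.80818)² / 186.80818 = 8.222.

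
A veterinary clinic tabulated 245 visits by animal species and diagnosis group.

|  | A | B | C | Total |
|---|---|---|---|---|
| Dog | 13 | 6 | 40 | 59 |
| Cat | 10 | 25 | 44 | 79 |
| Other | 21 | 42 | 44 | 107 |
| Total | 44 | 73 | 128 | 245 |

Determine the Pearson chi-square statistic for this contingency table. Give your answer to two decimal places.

18.32

Grand total N = 245.
Expected counts (row total × column total / N):
  Dog, A: 59×44/245 = 10.596
  Dog, B: 59×73/245 = 17.580
  Dog, C: 59×128/245 = 30.824
  Cat, A: 79×44/245 = 14.188
  Cat, B: 79×73/245 = 23.539
  Cat, C: 79×128/245 = 41.273
  Other, A: 107×44/245 = 19.216
  Other, B: 107×73/245 = 31.882
  Other, C: 107×128/245 = 55.902
Contributions (O − E)²/E:
  (13 − 10.596)²/10.596 = 0.5454
  (6 − 17.580)²/17.580 = 7.6278
  (40 − 30.824)²/30.824 = 2.7316
  (10 − 14.188)²/14.188 = 1.2362
  (25 − 23.539)²/23.539 = 0.0907
  (44 − 41.273)²/41.273 = 0.1802
  (21 − 19.216)²/19.216 = 0.1656
  (42 − 31.882)²/31.882 = 3.2110
  (44 − 55.902)²/55.902 = 2.5340
χ² = 0.5454 + 7.6278 + 2.7316 + 1.2362 + 0.0907 + 0.1802 + 0.1656 + 3.2110 + 2.5340 = 18.32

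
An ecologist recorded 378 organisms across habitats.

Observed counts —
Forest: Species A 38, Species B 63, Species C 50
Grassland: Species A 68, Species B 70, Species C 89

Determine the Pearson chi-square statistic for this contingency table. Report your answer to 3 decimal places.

4.711

Row totals: 151, 227. Column totals: 106, 133, 139. Grand total N = 378.
Expected counts (row total × column total / N):
  Forest, Species A: 151×106/378 = 42.3439
  Forest, Species B: 151×133/378 = 53.1296
  Forest, Species C: 151×139/378 = 55.5265
  Grassland, Species A: 227×106/378 = 63.6561
  Grassland, Species B: 227×133/378 = 79.8704
  Grassland, Species C: 227×139/378 = 83.4735
Contributions (O − E)²/E:
  (38 − 42.3439)²/42.3439 = 0.4456
  (63 − 53.1296)²/53.1296 = 1.8337
  (50 − 55.5265)²/55.5265 = 0.5500
  (68 − 63.6561)²/63.6561 = 0.2964
  (70 − 79.8704)²/79.8704 = 1.2198
  (89 − 83.4735)²/83.4735 = 0.3659
χ² = 0.4456 + 1.8337 + 0.5500 + 0.2964 + 1.2198 + 0.3659 = 4.711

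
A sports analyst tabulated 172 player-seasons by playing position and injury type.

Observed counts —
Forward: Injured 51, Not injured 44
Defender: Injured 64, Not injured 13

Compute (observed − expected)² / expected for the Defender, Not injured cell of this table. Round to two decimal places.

6.14

Row total (Defender) = 77; column total (Not injured) = 57; N = 172.
Expected count E = 77 × 57 / 172 = 25.517.
Contribution = (O − E)²/E = (13 − 25.517)² / 25.517 = 6.14.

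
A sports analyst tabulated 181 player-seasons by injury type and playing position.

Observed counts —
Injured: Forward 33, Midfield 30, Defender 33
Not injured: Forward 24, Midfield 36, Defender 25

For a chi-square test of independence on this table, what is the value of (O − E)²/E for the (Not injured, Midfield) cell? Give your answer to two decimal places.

0.81

Row total (Not injured) = 85; column total (Midfield) = 66; N = 181.
Expected count E = 85 × 66 / 181 = 30.994.
Contribution = (O − E)²/E = (36 − 30.994)² / 30.994 = 0.81.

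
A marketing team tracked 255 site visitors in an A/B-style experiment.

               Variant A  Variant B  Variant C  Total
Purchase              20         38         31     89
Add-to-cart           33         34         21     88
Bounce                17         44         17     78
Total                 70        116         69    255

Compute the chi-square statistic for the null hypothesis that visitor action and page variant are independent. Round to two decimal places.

Grand total N = 255.
Expected counts (row total × column total / N):
  Purchase, Variant A: 89×70/255 = 24.431
  Purchase, Variant B: 89×116/255 = 40.486
  Purchase, Variant C: 89×69/255 = 24.082
  Add-to-cart, Variant A: 88×70/255 = 24.157
  Add-to-cart, Variant B: 88×116/255 = 40.031
  Add-to-cart, Variant C: 88×69/255 = 23.812
  Bounce, Variant A: 78×70/255 = 21.412
  Bounce, Variant B: 78×116/255 = 35.482
  Bounce, Variant C: 78×69/255 = 21.106
Contributions (O − E)²/E:
  (20 − 24.431)²/24.431 = 0.8036
  (38 − 40.486)²/40.486 = 0.1527
  (31 − 24.082)²/24.082 = 1.9873
  (33 − 24.157)²/24.157 = 3.2371
  (34 − 40.031)²/40.031 = 0.9086
  (21 − 23.812)²/23.812 = 0.3321
  (17 − 21.412)²/21.412 = 0.9091
  (44 − 35.482)²/35.482 = 2.0449
  (17 − 21.106)²/21.106 = 0.7988
χ² = 0.8036 + 0.1527 + 1.9873 + 3.2371 + 0.9086 + 0.3321 + 0.9091 + 2.0449 + 0.7988 = 11.17

11.17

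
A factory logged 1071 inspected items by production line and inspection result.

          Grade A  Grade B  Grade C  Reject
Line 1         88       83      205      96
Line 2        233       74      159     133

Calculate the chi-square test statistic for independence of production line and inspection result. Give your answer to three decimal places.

63.641

Row totals: 472, 599. Column totals: 321, 157, 364, 229. Grand total N = 1071.
Expected counts (row total × column total / N):
  Line 1, Grade A: 472×321/1071 = 141.4678
  Line 1, Grade B: 472×157/1071 = 69.1914
  Line 1, Grade C: 472×364/1071 = 160.4183
  Line 1, Reject: 472×229/1071 = 100.9225
  Line 2, Grade A: 599×321/1071 = 179.5322
  Line 2, Grade B: 599×157/1071 = 87.8086
  Line 2, Grade C: 599×364/1071 = 203.5817
  Line 2, Reject: 599×229/1071 = 128.0775
Contributions (O − E)²/E:
  (88 − 141.4678)²/141.4678 = 20.2082
  (83 − 69.1914)²/69.1914 = 2.7558
  (205 − 160.4183)²/160.4183 = 12.3897
  (96 − 100.9225)²/100.9225 = 0.2401
  (233 − 179.5322)²/179.5322 = 15.9236
  (74 − 87.8086)²/87.8086 = 2.1715
  (159 − 203.5817)²/203.5817 = 9.7628
  (133 − 128.0775)²/128.0775 = 0.1892
χ² = 20.2082 + 2.7558 + 12.3897 + 0.2401 + 15.9236 + 2.1715 + 9.7628 + 0.1892 = 63.641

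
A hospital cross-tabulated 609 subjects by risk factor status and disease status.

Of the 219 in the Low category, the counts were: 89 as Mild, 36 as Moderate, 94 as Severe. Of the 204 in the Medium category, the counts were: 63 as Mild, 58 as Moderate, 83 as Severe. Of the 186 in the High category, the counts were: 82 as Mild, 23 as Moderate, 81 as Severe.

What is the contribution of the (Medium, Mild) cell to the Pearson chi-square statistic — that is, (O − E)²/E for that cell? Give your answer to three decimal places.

3.019

Row total (Medium) = 204; column total (Mild) = 234; N = 609.
Expected count E = 204 × 234 / 609 = 78.3842.
Contribution = (O − E)²/E = (63 − 78.3842)² / 78.3842 = 3.019.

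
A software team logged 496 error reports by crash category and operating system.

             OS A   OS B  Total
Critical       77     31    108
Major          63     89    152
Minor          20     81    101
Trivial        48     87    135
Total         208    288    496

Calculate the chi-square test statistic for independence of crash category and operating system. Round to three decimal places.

60.827

Grand total N = 496.
Expected counts (row total × column total / N):
  Critical, OS A: 108×208/496 = 45.2903
  Critical, OS B: 108×288/496 = 62.7097
  Major, OS A: 152×208/496 = 63.7419
  Major, OS B: 152×288/496 = 88.2581
  Minor, OS A: 101×208/496 = 42.3548
  Minor, OS B: 101×288/496 = 58.6452
  Trivial, OS A: 135×208/496 = 56.6129
  Trivial, OS B: 135×288/496 = 78.3871
Contributions (O − E)²/E:
  (77 − 45.2903)²/45.2903 = 22.2013
  (31 − 62.7097)²/62.7097 = 16.0343
  (63 − 63.7419)²/63.7419 = 0.0086
  (89 − 88.2581)²/88.2581 = 0.0062
  (20 − 42.3548)²/42.3548 = 11.7988
  (81 − 58.6452)²/58.6452 = 8.5214
  (48 − 56.6129)²/56.6129 = 1.3103
  (87 − 78.3871)²/78.3871 = 0.9464
χ² = 22.2013 + 16.0343 + 0.0086 + 0.0062 + 11.7988 + 8.5214 + 1.3103 + 0.9464 = 60.827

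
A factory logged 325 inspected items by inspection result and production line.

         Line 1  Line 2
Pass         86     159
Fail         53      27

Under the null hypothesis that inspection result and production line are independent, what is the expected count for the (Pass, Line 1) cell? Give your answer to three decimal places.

Row total (Pass) = 245; column total (Line 1) = 139; grand total N = 325.
Expected count = (row total × column total) / N = 245 × 139 / 325 = 104.785.

104.785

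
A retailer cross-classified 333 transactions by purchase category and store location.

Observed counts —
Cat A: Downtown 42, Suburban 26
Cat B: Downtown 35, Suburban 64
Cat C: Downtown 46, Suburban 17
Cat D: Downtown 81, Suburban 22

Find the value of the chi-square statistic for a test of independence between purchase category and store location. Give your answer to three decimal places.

44.785

Row totals: 68, 99, 63, 103. Column totals: 204, 129. Grand total N = 333.
Expected counts (row total × column total / N):
  Cat A, Downtown: 68×204/333 = 41.6577
  Cat A, Suburban: 68×129/333 = 26.3423
  Cat B, Downtown: 99×204/333 = 60.6486
  Cat B, Suburban: 99×129/333 = 38.3514
  Cat C, Downtown: 63×204/333 = 38.5946
  Cat C, Suburban: 63×129/333 = 24.4054
  Cat D, Downtown: 103×204/333 = 63.0991
  Cat D, Suburban: 103×129/333 = 39.9009
Contributions (O − E)²/E:
  (42 − 41.6577)²/41.6577 = 0.0028
  (26 − 26.3423)²/26.3423 = 0.0044
  (35 − 60.6486)²/60.6486 = 10.8469
  (64 − 38.3514)²/38.3514 = 17.1532
  (46 − 38.5946)²/38.5946 = 1.4209
  (17 − 24.4054)²/24.4054 = 2.2470
  (81 − 63.0991)²/63.0991 = 5.0784
  (22 − 39.9009)²/39.9009 = 8.0310
χ² = 0.0028 + 0.0044 + 10.8469 + 17.1532 + 1.4209 + 2.2470 + 5.0784 + 8.0310 = 44.785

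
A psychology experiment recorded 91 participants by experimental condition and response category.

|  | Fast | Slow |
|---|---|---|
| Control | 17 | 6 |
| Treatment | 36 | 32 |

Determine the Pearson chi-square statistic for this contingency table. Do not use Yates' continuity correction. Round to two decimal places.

3.11

Row totals: 23, 68. Column totals: 53, 38. Grand total N = 91.
Expected counts (row total × column total / N):
  Control, Fast: 23×53/91 = 13.396
  Control, Slow: 23×38/91 = 9.604
  Treatment, Fast: 68×53/91 = 39.604
  Treatment, Slow: 68×38/91 = 28.396
Contributions (O − E)²/E:
  (17 − 13.396)²/13.396 = 0.9696
  (6 − 9.604)²/9.604 = 1.3524
  (36 − 39.604)²/39.604 = 0.3280
  (32 − 28.396)²/28.396 = 0.4574
χ² = 0.9696 + 1.3524 + 0.3280 + 0.4574 = 3.11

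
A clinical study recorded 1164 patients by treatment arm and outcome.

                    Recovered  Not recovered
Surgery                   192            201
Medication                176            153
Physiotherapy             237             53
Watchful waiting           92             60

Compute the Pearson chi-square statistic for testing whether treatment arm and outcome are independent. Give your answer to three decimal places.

Row totals: 393, 329, 290, 152. Column totals: 697, 467. Grand total N = 1164.
Expected counts (row total × column total / N):
  Surgery, Recovered: 393×697/1164 = 235.3273
  Surgery, Not recovered: 393×467/1164 = 157.6727
  Medication, Recovered: 329×697/1164 = 197.0043
  Medication, Not recovered: 329×467/1164 = 131.9957
  Physiotherapy, Recovered: 290×697/1164 = 173.6512
  Physiotherapy, Not recovered: 290×467/1164 = 116.3488
  Watchful waiting, Recovered: 152×697/1164 = 91.0172
  Watchful waiting, Not recovered: 152×467/1164 = 60.9828
Contributions (O − E)²/E:
  (192 − 235.3273)²/235.3273 = 7.9772
  (201 − 157.6727)²/157.6727 = 11.9060
  (176 − 197.0043)²/197.0043 = 2.2394
  (153 − 131.9957)²/131.9957 = 3.3424
  (237 − 173.6512)²/173.6512 = 23.1099
  (53 − 116.3488)²/116.3488 = 34.4917
  (92 − 91.0172)²/91.0172 = 0.0106
  (60 − 60.9828)²/60.9828 = 0.0158
χ² = 7.9772 + 11.9060 + 2.2394 + 3.3424 + 23.1099 + 34.4917 + 0.0106 + 0.0158 = 83.093

83.093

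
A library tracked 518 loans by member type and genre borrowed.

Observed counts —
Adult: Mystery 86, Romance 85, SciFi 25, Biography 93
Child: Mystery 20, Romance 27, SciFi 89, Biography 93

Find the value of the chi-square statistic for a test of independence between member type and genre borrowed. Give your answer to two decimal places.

101.47

Row totals: 289, 229. Column totals: 106, 112, 114, 186. Grand total N = 518.
Expected counts (row total × column total / N):
  Adult, Mystery: 289×106/518 = 59.139
  Adult, Romance: 289×112/518 = 62.486
  Adult, SciFi: 289×114/518 = 63.602
  Adult, Biography: 289×186/518 = 103.772
  Child, Mystery: 229×106/518 = 46.861
  Child, Romance: 229×112/518 = 49.514
  Child, SciFi: 229×114/518 = 50.398
  Child, Biography: 229×186/518 = 82.228
Contributions (O − E)²/E:
  (86 − 59.139)²/59.139 = 12.2003
  (85 − 62.486)²/62.486 = 8.1119
  (25 − 63.602)²/63.602 = 23.4287
  (93 − 103.772)²/103.772 = 1.1182
  (20 − 46.861)²/46.861 = 15.3969
  (27 − 49.514)²/49.514 = 10.2371
  (89 − 50.398)²/50.398 = 29.5669
  (93 − 82.228)²/82.228 = 1.4111
χ² = 12.2003 + 8.1119 + 23.4287 + 1.1182 + 15.3969 + 10.2371 + 29.5669 + 1.4111 = 101.47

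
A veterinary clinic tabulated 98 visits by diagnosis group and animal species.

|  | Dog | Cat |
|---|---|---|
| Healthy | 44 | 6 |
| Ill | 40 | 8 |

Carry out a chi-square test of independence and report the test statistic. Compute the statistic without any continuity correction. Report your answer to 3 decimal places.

Row totals: 50, 48. Column totals: 84, 14. Grand total N = 98.
Expected counts (row total × column total / N):
  Healthy, Dog: 50×84/98 = 42.8571
  Healthy, Cat: 50×14/98 = 7.1429
  Ill, Dog: 48×84/98 = 41.1429
  Ill, Cat: 48×14/98 = 6.8571
Contributions (O − E)²/E:
  (44 − 42.8571)²/42.8571 = 0.0305
  (6 − 7.1429)²/7.1429 = 0.1829
  (40 − 41.1429)²/41.1429 = 0.0317
  (8 − 6.8571)²/6.8571 = 0.1905
χ² = 0.0305 + 0.1829 + 0.0317 + 0.1905 = 0.436

0.436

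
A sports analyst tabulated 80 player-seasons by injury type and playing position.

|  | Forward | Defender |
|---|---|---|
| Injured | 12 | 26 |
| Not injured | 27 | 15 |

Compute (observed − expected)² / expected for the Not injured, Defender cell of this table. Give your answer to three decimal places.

Row total (Not injured) = 42; column total (Defender) = 41; N = 80.
Expected count E = 42 × 41 / 80 = 21.5250.
Contribution = (O − E)²/E = (15 − 21.5250)² / 21.5250 = 1.978.

1.978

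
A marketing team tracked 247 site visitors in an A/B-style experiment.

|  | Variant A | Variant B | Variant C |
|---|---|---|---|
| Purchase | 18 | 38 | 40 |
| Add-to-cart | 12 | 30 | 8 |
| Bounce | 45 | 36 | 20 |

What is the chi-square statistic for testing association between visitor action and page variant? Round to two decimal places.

28.15

Row totals: 96, 50, 101. Column totals: 75, 104, 68. Grand total N = 247.
Expected counts (row total × column total / N):
  Purchase, Variant A: 96×75/247 = 29.150
  Purchase, Variant B: 96×104/247 = 40.421
  Purchase, Variant C: 96×68/247 = 26.429
  Add-to-cart, Variant A: 50×75/247 = 15.182
  Add-to-cart, Variant B: 50×104/247 = 21.053
  Add-to-cart, Variant C: 50×68/247 = 13.765
  Bounce, Variant A: 101×75/247 = 30.668
  Bounce, Variant B: 101×104/247 = 42.526
  Bounce, Variant C: 101×68/247 = 27.806
Contributions (O − E)²/E:
  (18 − 29.150)²/29.150 = 4.2649
  (38 − 40.421)²/40.421 = 0.1450
  (40 − 26.429)²/26.429 = 6.9686
  (12 − 15.182)²/15.182 = 0.6669
  (30 − 21.053)²/21.053 = 3.8023
  (8 − 13.765)²/13.765 = 2.4145
  (45 − 30.668)²/30.668 = 6.6977
  (36 − 42.526)²/42.526 = 1.0015
  (20 − 27.806)²/27.806 = 2.1914
χ² = 4.2649 + 0.1450 + 6.9686 + 0.6669 + 3.8023 + 2.4145 + 6.6977 + 1.0015 + 2.1914 = 28.15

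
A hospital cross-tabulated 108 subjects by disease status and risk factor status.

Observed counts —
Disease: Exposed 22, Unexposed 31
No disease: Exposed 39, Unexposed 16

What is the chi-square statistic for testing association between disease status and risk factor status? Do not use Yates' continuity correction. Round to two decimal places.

9.49

Row totals: 53, 55. Column totals: 61, 47. Grand total N = 108.
Expected counts (row total × column total / N):
  Disease, Exposed: 53×61/108 = 29.935
  Disease, Unexposed: 53×47/108 = 23.065
  No disease, Exposed: 55×61/108 = 31.065
  No disease, Unexposed: 55×47/108 = 23.935
Contributions (O − E)²/E:
  (22 − 29.935)²/29.935 = 2.1034
  (31 − 23.065)²/23.065 = 2.7299
  (39 − 31.065)²/31.065 = 2.0269
  (16 − 23.935)²/23.935 = 2.6306
χ² = 2.1034 + 2.7299 + 2.0269 + 2.6306 = 9.49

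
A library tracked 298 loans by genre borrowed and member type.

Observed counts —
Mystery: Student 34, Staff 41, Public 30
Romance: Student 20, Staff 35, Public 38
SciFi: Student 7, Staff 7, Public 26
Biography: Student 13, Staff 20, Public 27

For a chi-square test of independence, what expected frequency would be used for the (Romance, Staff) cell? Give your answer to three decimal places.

32.144

Row total (Romance) = 93; column total (Staff) = 103; grand total N = 298.
Expected count = (row total × column total) / N = 93 × 103 / 298 = 32.144.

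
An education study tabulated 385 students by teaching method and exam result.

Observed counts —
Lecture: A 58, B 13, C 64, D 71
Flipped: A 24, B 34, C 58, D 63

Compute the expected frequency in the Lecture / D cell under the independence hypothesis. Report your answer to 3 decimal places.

71.699

Row total (Lecture) = 206; column total (D) = 134; grand total N = 385.
Expected count = (row total × column total) / N = 206 × 134 / 385 = 71.699.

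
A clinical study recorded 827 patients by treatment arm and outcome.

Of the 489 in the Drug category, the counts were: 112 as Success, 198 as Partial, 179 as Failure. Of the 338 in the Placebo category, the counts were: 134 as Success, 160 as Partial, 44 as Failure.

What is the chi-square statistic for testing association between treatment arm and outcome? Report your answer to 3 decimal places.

62.231

Row totals: 489, 338. Column totals: 246, 358, 223. Grand total N = 827.
Expected counts (row total × column total / N):
  Drug, Success: 489×246/827 = 145.45828
  Drug, Partial: 489×358/827 = 211.68319
  Drug, Failure: 489×223/827 = 131.85852
  Placebo, Success: 338×246/827 = 100.54172
  Placebo, Partial: 338×358/827 = 146.31681
  Placebo, Failure: 338×223/827 = 91.14148
Contributions (O − E)²/E:
  (112 − 145.45828)²/145.45828 = 7.6961
  (198 − 211.68319)²/211.68319 = 0.8845
  (179 − 131.85852)²/131.85852 = 16.8538
  (134 − 100.54172)²/100.54172 = 11.1342
  (160 − 146.31681)²/146.31681 = 1.2796
  (44 − 91.14148)²/91.14148 = 24.3832
χ² = 7.6961 + 0.8845 + 16.8538 + 11.1342 + 1.2796 + 24.3832 = 62.231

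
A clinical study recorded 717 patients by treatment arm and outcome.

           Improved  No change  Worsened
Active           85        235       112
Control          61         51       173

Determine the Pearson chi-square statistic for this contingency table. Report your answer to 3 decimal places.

109.859

Row totals: 432, 285. Column totals: 146, 286, 285. Grand total N = 717.
Expected counts (row total × column total / N):
  Active, Improved: 432×146/717 = 87.9665
  Active, No change: 432×286/717 = 172.3180
  Active, Worsened: 432×285/717 = 171.7155
  Control, Improved: 285×146/717 = 58.0335
  Control, No change: 285×286/717 = 113.6820
  Control, Worsened: 285×285/717 = 113.2845
Contributions (O − E)²/E:
  (85 − 87.9665)²/87.9665 = 0.1000
  (235 − 172.3180)²/172.3180 = 22.8011
  (112 − 171.7155)²/171.7155 = 20.7666
  (61 − 58.0335)²/58.0335 = 0.1516
  (51 − 113.6820)²/113.6820 = 34.5616
  (173 − 113.2845)²/113.2845 = 31.4777
χ² = 0.1000 + 22.8011 + 20.7666 + 0.1516 + 34.5616 + 31.4777 = 109.859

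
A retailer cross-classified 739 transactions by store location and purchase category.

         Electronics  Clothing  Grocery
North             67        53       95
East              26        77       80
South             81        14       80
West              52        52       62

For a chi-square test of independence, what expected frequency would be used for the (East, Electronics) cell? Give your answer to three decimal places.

Row total (East) = 183; column total (Electronics) = 226; grand total N = 739.
Expected count = (row total × column total) / N = 183 × 226 / 739 = 55.965.

55.965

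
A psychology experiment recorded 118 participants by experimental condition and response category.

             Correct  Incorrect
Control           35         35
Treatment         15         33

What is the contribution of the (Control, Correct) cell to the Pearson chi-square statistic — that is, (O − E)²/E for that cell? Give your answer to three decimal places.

Row total (Control) = 70; column total (Correct) = 50; N = 118.
Expected count E = 70 × 50 / 118 = 29.6610.
Contribution = (O − E)²/E = (35 − 29.6610)² / 29.6610 = 0.961.

0.961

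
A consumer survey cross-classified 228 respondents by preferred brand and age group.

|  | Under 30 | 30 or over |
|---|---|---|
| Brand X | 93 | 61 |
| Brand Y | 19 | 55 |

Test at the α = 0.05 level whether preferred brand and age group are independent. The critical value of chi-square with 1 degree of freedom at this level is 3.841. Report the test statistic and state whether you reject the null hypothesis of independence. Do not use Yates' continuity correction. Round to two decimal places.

24.10; reject H₀

Row totals: 154, 74. Column totals: 112, 116. Grand total N = 228.
Expected counts (row total × column total / N):
  Brand X, Under 30: 154×112/228 = 75.649
  Brand X, 30 or over: 154×116/228 = 78.351
  Brand Y, Under 30: 74×112/228 = 36.351
  Brand Y, 30 or over: 74×116/228 = 37.649
Contributions (O − E)²/E:
  (93 − 75.649)²/75.649 = 3.9797
  (61 − 78.351)²/78.351 = 3.8424
  (19 − 36.351)²/36.351 = 8.2820
  (55 − 37.649)²/37.649 = 7.9964
χ² = 3.9797 + 3.8424 + 8.2820 + 7.9964 = 24.10
df = (2−1)(2−1) = 1. Since 24.10 > 3.841, reject the null hypothesis of independence at α = 0.05.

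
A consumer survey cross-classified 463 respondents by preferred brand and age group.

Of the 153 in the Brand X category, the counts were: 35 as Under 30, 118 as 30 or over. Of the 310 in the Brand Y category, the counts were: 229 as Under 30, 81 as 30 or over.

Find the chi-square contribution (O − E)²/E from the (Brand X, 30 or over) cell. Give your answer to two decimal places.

41.50

Row total (Brand X) = 153; column total (30 or over) = 199; N = 463.
Expected count E = 153 × 199 / 463 = 65.760.
Contribution = (O − E)²/E = (118 − 65.760)² / 65.760 = 41.50.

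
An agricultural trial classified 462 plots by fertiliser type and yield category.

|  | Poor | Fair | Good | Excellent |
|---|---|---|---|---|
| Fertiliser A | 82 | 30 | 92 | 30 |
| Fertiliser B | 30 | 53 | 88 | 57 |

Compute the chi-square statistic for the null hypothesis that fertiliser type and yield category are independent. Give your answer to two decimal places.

38.91

Row totals: 234, 228. Column totals: 112, 83, 180, 87. Grand total N = 462.
Expected counts (row total × column total / N):
  Fertiliser A, Poor: 234×112/462 = 56.727
  Fertiliser A, Fair: 234×83/462 = 42.039
  Fertiliser A, Good: 234×180/462 = 91.169
  Fertiliser A, Excellent: 234×87/462 = 44.065
  Fertiliser B, Poor: 228×112/462 = 55.273
  Fertiliser B, Fair: 228×83/462 = 40.961
  Fertiliser B, Good: 228×180/462 = 88.831
  Fertiliser B, Excellent: 228×87/462 = 42.935
Contributions (O − E)²/E:
  (82 − 56.727)²/56.727 = 11.2596
  (30 − 42.039)²/42.039 = 3.4477
  (92 − 91.169)²/91.169 = 0.0076
  (30 − 44.065)²/44.065 = 4.4894
  (30 − 55.273)²/55.273 = 11.5558
  (53 − 40.961)²/40.961 = 3.5384
  (88 − 88.831)²/88.831 = 0.0078
  (57 − 42.935)²/42.935 = 4.6075
χ² = 11.2596 + 3.4477 + 0.0076 + 4.4894 + 11.5558 + 3.5384 + 0.0078 + 4.6075 = 38.91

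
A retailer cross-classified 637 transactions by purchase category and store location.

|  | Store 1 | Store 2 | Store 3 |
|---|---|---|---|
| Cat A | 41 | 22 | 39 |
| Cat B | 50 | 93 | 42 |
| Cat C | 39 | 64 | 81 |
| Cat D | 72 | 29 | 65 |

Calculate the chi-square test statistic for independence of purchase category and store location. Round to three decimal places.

63.614

Row totals: 102, 185, 184, 166. Column totals: 202, 208, 227. Grand total N = 637.
Expected counts (row total × column total / N):
  Cat A, Store 1: 102×202/637 = 32.3454
  Cat A, Store 2: 102×208/637 = 33.3061
  Cat A, Store 3: 102×227/637 = 36.3485
  Cat B, Store 1: 185×202/637 = 58.6656
  Cat B, Store 2: 185×208/637 = 60.4082
  Cat B, Store 3: 185×227/637 = 65.9262
  Cat C, Store 1: 184×202/637 = 58.3485
  Cat C, Store 2: 184×208/637 = 60.0816
  Cat C, Store 3: 184×227/637 = 65.5699
  Cat D, Store 1: 166×202/637 = 52.6405
  Cat D, Store 2: 166×208/637 = 54.2041
  Cat D, Store 3: 166×227/637 = 59.1554
Contributions (O − E)²/E:
  (41 − 32.3454)²/32.3454 = 2.3157
  (22 − 33.3061)²/33.3061 = 3.8380
  (39 − 36.3485)²/36.3485 = 0.1934
  (50 − 58.6656)²/58.6656 = 1.2800
  (93 − 60.4082)²/60.4082 = 17.5841
  (42 − 65.9262)²/65.9262 = 8.6834
  (39 − 58.3485)²/58.3485 = 6.4160
  (64 − 60.0816)²/60.0816 = 0.2556
  (81 − 65.5699)²/65.5699 = 3.6311
  (72 − 52.6405)²/52.6405 = 7.1198
  (29 − 54.2041)²/54.2041 = 11.7195
  (65 − 59.1554)²/59.1554 = 0.5775
χ² = 2.3157 + 3.8380 + 0.1934 + 1.2800 + 17.5841 + 8.6834 + 6.4160 + 0.2556 + 3.6311 + 7.1198 + 11.7195 + 0.5775 = 63.614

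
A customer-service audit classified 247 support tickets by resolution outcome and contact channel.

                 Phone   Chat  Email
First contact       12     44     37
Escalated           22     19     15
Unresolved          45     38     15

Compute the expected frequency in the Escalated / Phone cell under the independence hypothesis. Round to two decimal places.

17.91

Row total (Escalated) = 56; column total (Phone) = 79; grand total N = 247.
Expected count = (row total × column total) / N = 56 × 79 / 247 = 17.91.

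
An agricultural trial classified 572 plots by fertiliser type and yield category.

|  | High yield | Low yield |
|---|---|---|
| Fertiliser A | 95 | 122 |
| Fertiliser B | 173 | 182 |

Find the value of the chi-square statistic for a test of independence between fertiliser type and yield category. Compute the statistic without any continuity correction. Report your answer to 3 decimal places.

Row totals: 217, 355. Column totals: 268, 304. Grand total N = 572.
Expected counts (row total × column total / N):
  Fertiliser A, High yield: 217×268/572 = 101.6713
  Fertiliser A, Low yield: 217×304/572 = 115.3287
  Fertiliser B, High yield: 355×268/572 = 166.3287
  Fertiliser B, Low yield: 355×304/572 = 188.6713
Contributions (O − E)²/E:
  (95 − 101.6713)²/101.6713 = 0.4377
  (122 − 115.3287)²/115.3287 = 0.3859
  (173 − 166.3287)²/166.3287 = 0.2676
  (182 − 188.6713)²/188.6713 = 0.2359
χ² = 0.4377 + 0.3859 + 0.2676 + 0.2359 = 1.327

1.327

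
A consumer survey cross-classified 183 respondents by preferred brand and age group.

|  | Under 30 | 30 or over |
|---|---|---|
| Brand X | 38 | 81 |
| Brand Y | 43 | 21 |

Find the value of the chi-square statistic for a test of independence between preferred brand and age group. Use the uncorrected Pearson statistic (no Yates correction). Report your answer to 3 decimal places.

20.967

Row totals: 119, 64. Column totals: 81, 102. Grand total N = 183.
Expected counts (row total × column total / N):
  Brand X, Under 30: 119×81/183 = 52.6721
  Brand X, 30 or over: 119×102/183 = 66.3279
  Brand Y, Under 30: 64×81/183 = 28.3279
  Brand Y, 30 or over: 64×102/183 = 35.6721
Contributions (O − E)²/E:
  (38 − 52.6721)²/52.6721 = 4.0870
  (81 − 66.3279)²/66.3279 = 3.2456
  (43 − 28.3279)²/28.3279 = 7.5992
  (21 − 35.6721)²/35.6721 = 6.0347
χ² = 4.0870 + 3.2456 + 7.5992 + 6.0347 = 20.967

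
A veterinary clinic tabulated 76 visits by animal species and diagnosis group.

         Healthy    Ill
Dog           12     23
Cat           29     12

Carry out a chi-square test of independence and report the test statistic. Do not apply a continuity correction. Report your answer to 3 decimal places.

10.095

Row totals: 35, 41. Column totals: 41, 35. Grand total N = 76.
Expected counts (row total × column total / N):
  Dog, Healthy: 35×41/76 = 18.8816
  Dog, Ill: 35×35/76 = 16.1184
  Cat, Healthy: 41×41/76 = 22.1184
  Cat, Ill: 41×35/76 = 18.8816
Contributions (O − E)²/E:
  (12 − 18.8816)²/18.8816 = 2.5081
  (23 − 16.1184)²/16.1184 = 2.9380
  (29 − 22.1184)²/22.1184 = 2.1410
  (12 − 18.8816)²/18.8816 = 2.5081
χ² = 2.5081 + 2.9380 + 2.1410 + 2.5081 = 10.095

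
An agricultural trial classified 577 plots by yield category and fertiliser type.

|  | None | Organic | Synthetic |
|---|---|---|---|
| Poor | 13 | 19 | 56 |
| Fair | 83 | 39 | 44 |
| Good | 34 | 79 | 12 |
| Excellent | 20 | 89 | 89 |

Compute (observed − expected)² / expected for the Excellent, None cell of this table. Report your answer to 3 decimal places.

Row total (Excellent) = 198; column total (None) = 150; N = 577.
Expected count E = 198 × 150 / 577 = 51.4731.
Contribution = (O − E)²/E = (20 − 51.4731)² / 51.4731 = 19.244.

19.244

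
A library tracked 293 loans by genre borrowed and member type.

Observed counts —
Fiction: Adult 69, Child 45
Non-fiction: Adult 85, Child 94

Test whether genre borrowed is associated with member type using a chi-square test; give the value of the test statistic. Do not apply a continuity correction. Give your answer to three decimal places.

4.750

Row totals: 114, 179. Column totals: 154, 139. Grand total N = 293.
Expected counts (row total × column total / N):
  Fiction, Adult: 114×154/293 = 59.9181
  Fiction, Child: 114×139/293 = 54.0819
  Non-fiction, Adult: 179×154/293 = 94.0819
  Non-fiction, Child: 179×139/293 = 84.9181
Contributions (O − E)²/E:
  (69 − 59.9181)²/59.9181 = 1.3766
  (45 − 54.0819)²/54.0819 = 1.5251
  (85 − 94.0819)²/94.0819 = 0.8767
  (94 − 84.9181)²/84.9181 = 0.9713
χ² = 1.3766 + 1.5251 + 0.8767 + 0.9713 = 4.750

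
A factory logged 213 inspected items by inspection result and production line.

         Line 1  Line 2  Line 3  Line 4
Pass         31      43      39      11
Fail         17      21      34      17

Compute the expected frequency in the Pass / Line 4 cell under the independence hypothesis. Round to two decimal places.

Row total (Pass) = 124; column total (Line 4) = 28; grand total N = 213.
Expected count = (row total × column total) / N = 124 × 28 / 213 = 16.30.

16.30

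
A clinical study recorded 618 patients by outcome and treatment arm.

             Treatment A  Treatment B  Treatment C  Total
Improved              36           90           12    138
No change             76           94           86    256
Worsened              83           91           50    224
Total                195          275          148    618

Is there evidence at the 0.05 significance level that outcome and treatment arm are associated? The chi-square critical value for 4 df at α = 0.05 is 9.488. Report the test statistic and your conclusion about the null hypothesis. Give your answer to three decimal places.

44.886; reject H₀

Grand total N = 618.
Expected counts (row total × column total / N):
  Improved, Treatment A: 138×195/618 = 43.5437
  Improved, Treatment B: 138×275/618 = 61.4078
  Improved, Treatment C: 138×148/618 = 33.0485
  No change, Treatment A: 256×195/618 = 80.7767
  No change, Treatment B: 256×275/618 = 113.9159
  No change, Treatment C: 256×148/618 = 61.3074
  Worsened, Treatment A: 224×195/618 = 70.6796
  Worsened, Treatment B: 224×275/618 = 99.6764
  Worsened, Treatment C: 224×148/618 = 53.6440
Contributions (O − E)²/E:
  (36 − 43.5437)²/43.5437 = 1.3069
  (90 − 61.4078)²/61.4078 = 13.3129
  (12 − 33.0485)²/33.0485 = 13.4057
  (76 − 80.7767)²/80.7767 = 0.2825
  (94 − 113.9159)²/113.9159 = 3.4819
  (86 − 61.3074)²/61.3074 = 9.9454
  (83 − 70.6796)²/70.6796 = 2.1476
  (91 − 99.6764)²/99.6764 = 0.7552
  (50 − 53.6440)²/53.6440 = 0.2475
χ² = 1.3069 + 13.3129 + 13.4057 + 0.2825 + 3.4819 + 9.9454 + 2.1476 + 0.7552 + 0.2475 = 44.886
df = (3−1)(3−1) = 4. Since 44.886 > 9.488, reject the null hypothesis of independence at α = 0.05.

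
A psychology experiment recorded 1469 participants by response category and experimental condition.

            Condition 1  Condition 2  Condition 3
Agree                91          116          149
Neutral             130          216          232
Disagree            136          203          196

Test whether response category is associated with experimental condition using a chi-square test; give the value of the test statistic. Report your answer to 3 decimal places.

Row totals: 356, 578, 535. Column totals: 357, 535, 577. Grand total N = 1469.
Expected counts (row total × column total / N):
  Agree, Condition 1: 356×357/1469 = 86.5160
  Agree, Condition 2: 356×535/1469 = 129.6528
  Agree, Condition 3: 356×577/1469 = 139.8312
  Neutral, Condition 1: 578×357/1469 = 140.4670
  Neutral, Condition 2: 578×535/1469 = 210.5037
  Neutral, Condition 3: 578×577/1469 = 227.0293
  Disagree, Condition 1: 535×357/1469 = 130.0170
  Disagree, Condition 2: 535×535/1469 = 194.8434
  Disagree, Condition 3: 535×577/1469 = 210.1396
Contributions (O − E)²/E:
  (91 − 86.5160)²/86.5160 = 0.2324
  (116 − 129.6528)²/129.6528 = 1.4377
  (149 − 139.8312)²/139.8312 = 0.6012
  (130 − 140.4670)²/140.4670 = 0.7800
  (216 − 210.5037)²/210.5037 = 0.1435
  (232 − 227.0293)²/227.0293 = 0.1088
  (136 − 130.0170)²/130.0170 = 0.2753
  (203 − 194.8434)²/194.8434 = 0.3415
  (196 − 210.1396)²/210.1396 = 0.9514
χ² = 0.2324 + 1.4377 + 0.6012 + 0.7800 + 0.1435 + 0.1088 + 0.2753 + 0.3415 + 0.9514 = 4.872

4.872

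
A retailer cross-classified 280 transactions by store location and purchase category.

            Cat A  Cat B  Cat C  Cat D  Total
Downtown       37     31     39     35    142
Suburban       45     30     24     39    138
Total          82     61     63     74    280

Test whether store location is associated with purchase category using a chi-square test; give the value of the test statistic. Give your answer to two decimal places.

Grand total N = 280.
Expected counts (row total × column total / N):
  Downtown, Cat A: 142×82/280 = 41.586
  Downtown, Cat B: 142×61/280 = 30.936
  Downtown, Cat C: 142×63/280 = 31.950
  Downtown, Cat D: 142×74/280 = 37.529
  Suburban, Cat A: 138×82/280 = 40.414
  Suburban, Cat B: 138×61/280 = 30.064
  Suburban, Cat C: 138×63/280 = 31.050
  Suburban, Cat D: 138×74/280 = 36.471
Contributions (O − E)²/E:
  (37 − 41.586)²/41.586 = 0.5057
  (31 − 30.936)²/30.936 = 0.0001
  (39 − 31.950)²/31.950 = 1.5556
  (35 − 37.529)²/37.529 = 0.1704
  (45 − 40.414)²/40.414 = 0.5204
  (30 − 30.064)²/30.064 = 0.0001
  (24 − 31.050)²/31.050 = 1.6007
  (39 − 36.471)²/36.471 = 0.1754
χ² = 0.5057 + 0.0001 + 1.5556 + 0.1704 + 0.5204 + 0.0001 + 1.6007 + 0.1754 = 4.53

4.53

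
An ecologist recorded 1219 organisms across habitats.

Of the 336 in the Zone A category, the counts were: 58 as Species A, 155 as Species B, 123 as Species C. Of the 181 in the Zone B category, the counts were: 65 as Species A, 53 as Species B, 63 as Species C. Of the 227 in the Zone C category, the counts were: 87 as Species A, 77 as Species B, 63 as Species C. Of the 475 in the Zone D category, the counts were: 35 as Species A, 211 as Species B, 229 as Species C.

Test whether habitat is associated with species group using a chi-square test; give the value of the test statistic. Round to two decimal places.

130.99

Row totals: 336, 181, 227, 475. Column totals: 245, 496, 478. Grand total N = 1219.
Expected counts (row total × column total / N):
  Zone A, Species A: 336×245/1219 = 67.5308
  Zone A, Species B: 336×496/1219 = 136.7153
  Zone A, Species C: 336×478/1219 = 131.7539
  Zone B, Species A: 181×245/1219 = 36.3782
  Zone B, Species B: 181×496/1219 = 73.6473
  Zone B, Species C: 181×478/1219 = 70.9746
  Zone C, Species A: 227×245/1219 = 45.6235
  Zone C, Species B: 227×496/1219 = 92.3642
  Zone C, Species C: 227×478/1219 = 89.0123
  Zone D, Species A: 475×245/1219 = 95.4676
  Zone D, Species B: 475×496/1219 = 193.2732
  Zone D, Species C: 475×478/1219 = 186.2592
Contributions (O − E)²/E:
  (58 − 67.5308)²/67.5308 = 1.3451
  (155 − 136.7153)²/136.7153 = 2.4454
  (123 − 131.7539)²/131.7539 = 0.5816
  (65 − 36.3782)²/36.3782 = 22.5192
  (53 − 73.6473)²/73.6473 = 5.7885
  (63 − 70.9746)²/70.9746 = 0.8960
  (87 − 45.6235)²/45.6235 = 37.5248
  (77 − 92.3642)²/92.3642 = 2.5557
  (63 − 89.0123)²/89.0123 = 7.6016
  (35 − 95.4676)²/95.4676 = 38.2992
  (211 − 193.2732)²/193.2732 = 1.6259
  (229 − 186.2592)²/186.2592 = 9.8077
χ² = 1.3451 + 2.4454 + 0.5816 + 22.5192 + 5.7885 + 0.8960 + 37.5248 + 2.5557 + 7.6016 + 38.2992 + 1.6259 + 9.8077 = 130.99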